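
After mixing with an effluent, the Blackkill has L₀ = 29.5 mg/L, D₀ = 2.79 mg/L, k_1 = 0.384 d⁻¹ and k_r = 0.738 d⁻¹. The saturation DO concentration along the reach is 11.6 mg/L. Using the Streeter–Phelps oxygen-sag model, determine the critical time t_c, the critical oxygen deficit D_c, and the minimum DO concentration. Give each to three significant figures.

With k_r/k_1 = 1.922 and 1 − D₀(k_r−k_1)/(k_1 L₀) = 0.9128,
t_c = ln(1.922 × 0.9128) / (0.738 − 0.384) = ln(1.754) / 0.3540 = 0.5621/0.3540 = 1.588 d.
L(t_c) = L₀ e^(−k_1 t_c) = 29.5 × 0.5435 = 16.03 mg/L, and at the critical point k_r D_c = k_1 L, so D_c = (0.384/0.738) × 16.03 = 8.343 mg/L.
Minimum DO = C_s − D_c = 11.6 − 8.343 = 3.257 mg/L.

t_c ≈ 1.59 d; D_c ≈ 8.34 mg/L; min DO ≈ 3.26 mg/L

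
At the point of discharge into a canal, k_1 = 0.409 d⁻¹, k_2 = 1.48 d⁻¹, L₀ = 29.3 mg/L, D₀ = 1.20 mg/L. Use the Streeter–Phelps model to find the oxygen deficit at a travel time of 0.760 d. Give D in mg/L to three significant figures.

D ≈ 4.96 mg/L

k_1 L₀/(k_2−k_1) = 0.409×29.3/(1.48−0.409) = 11.98/1.071 = 11.19 mg/L.
e^(−k_1 t) = e^(−0.409×0.7600) = 0.7328; e^(−k_2 t) = e^(−1.48×0.7600) = 0.3247.
D = 11.19 × (0.7328 − 0.3247) + 1.20 × 0.3247 = 4.566 + 0.3897 = 4.956 mg/L.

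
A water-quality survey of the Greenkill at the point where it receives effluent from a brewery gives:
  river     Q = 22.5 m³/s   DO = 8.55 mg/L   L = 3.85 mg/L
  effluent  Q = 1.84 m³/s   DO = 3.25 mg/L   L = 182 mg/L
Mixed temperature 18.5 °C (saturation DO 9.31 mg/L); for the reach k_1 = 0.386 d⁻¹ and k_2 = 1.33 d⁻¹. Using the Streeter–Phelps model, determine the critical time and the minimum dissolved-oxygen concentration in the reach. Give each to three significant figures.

Mixed DO = (22.5×8.55 + 1.84×3.25)/(22.5+1.84) = 198.4/24.34 = 8.149 mg/L.
Mixed L₀ = (22.5×3.85 + 1.84×182)/(24.34) = 421.5/24.34 = 17.32 mg/L.
Initial deficit D₀ = C_s − DO₀ = 9.31 − 8.149 = 1.161 mg/L.
t_c = (1/0.9440) ln[(1.33/0.386)(1 − 1.161×0.9440/(0.386×17.32))] = 1.059 × ln(2.881) = 1.121 d.
D_c = (0.386/1.33) × 17.32 × e^(−0.386×1.121) = 0.2902 × 17.32 × 0.6488 = 3.261 mg/L.
Minimum DO = 9.31 − 3.261 = 6.049 mg/L.

t_c ≈ 1.12 d; minimum DO ≈ 6.05 mg/L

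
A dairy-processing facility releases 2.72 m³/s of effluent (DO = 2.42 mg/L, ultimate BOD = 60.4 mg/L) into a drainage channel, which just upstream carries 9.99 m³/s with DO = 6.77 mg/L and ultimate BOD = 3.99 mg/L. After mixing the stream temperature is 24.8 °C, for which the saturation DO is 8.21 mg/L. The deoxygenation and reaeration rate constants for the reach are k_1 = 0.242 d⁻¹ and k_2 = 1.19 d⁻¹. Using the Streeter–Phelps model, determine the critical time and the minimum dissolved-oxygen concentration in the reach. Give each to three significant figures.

t_c ≈ 0.769 d; minimum DO ≈ 5.50 mg/L

Mixed DO = (9.99×6.77 + 2.72×2.42)/(9.99+2.72) = 74.21/12.71 = 5.839 mg/L.
Mixed L₀ = (9.99×3.99 + 2.72×60.4)/(12.71) = 204.1/12.71 = 16.06 mg/L.
Initial deficit D₀ = C_s − DO₀ = 8.21 − 5.839 = 2.371 mg/L.
t_c = (1/0.9480) ln[(1.19/0.242)(1 − 2.371×0.9480/(0.242×16.06))] = 1.055 × ln(2.074) = 0.7695 d.
D_c = (0.242/1.19) × 16.06 × e^(−0.242×0.7695) = 0.2034 × 16.06 × 0.8301 = 2.711 mg/L.
Minimum DO = 8.21 − 2.711 = 5.499 mg/L.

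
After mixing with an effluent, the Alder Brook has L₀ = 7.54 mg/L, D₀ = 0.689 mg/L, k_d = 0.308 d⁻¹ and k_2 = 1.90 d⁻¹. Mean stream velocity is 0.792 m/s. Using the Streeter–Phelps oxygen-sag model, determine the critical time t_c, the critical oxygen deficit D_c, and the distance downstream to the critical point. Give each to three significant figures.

t_c ≈ 0.741 d; D_c ≈ 0.973 mg/L; x_c ≈ 50.7 km

With k_2/k_d = 6.169 and 1 − D₀(k_2−k_d)/(k_d L₀) = 0.5277,
t_c = ln(6.169 × 0.5277) / (1.90 − 0.308) = ln(3.255) / 1.592 = 1.180/1.592 = 0.7414 d.
L(t_c) = L₀ e^(−k_d t_c) = 7.54 × 0.7959 = 6.001 mg/L, and at the critical point k_2 D_c = k_d L, so D_c = (0.308/1.90) × 6.001 = 0.9728 mg/L.
x_c = v t_c = 0.792 m/s × 0.7414 d × 86400 s/d = 50730 m ≈ 50.7 km.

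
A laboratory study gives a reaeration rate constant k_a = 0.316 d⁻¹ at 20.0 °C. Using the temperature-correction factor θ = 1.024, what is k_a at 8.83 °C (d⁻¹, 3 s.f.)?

k_a(T₂) = k_a(T₁) · θ^(T₂−T₁) = 0.316 × 1.024^(8.83−20.0)
= 0.316 × 1.024^-11.2 = 0.316 × 0.7673 = 0.2425 d⁻¹.

k_a ≈ 0.242 d⁻¹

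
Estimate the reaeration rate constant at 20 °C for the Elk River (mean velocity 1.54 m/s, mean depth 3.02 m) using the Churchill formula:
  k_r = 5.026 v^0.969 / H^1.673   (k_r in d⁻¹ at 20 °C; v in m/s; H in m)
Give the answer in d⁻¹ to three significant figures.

k_r = 5.026 × 1.54^0.969 / 3.02^1.673 = 5.026 × 1.520 / 6.354 = 1.202 d⁻¹.

k_r ≈ 1.20 d⁻¹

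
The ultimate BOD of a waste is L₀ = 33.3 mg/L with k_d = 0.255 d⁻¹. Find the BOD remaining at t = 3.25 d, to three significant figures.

L_t = L₀ e^(−k_d t) = 33.3 × e^(−0.255×3.25) = 33.3 × 0.4366 = 14.54 mg/L.

L ≈ 14.5 mg/L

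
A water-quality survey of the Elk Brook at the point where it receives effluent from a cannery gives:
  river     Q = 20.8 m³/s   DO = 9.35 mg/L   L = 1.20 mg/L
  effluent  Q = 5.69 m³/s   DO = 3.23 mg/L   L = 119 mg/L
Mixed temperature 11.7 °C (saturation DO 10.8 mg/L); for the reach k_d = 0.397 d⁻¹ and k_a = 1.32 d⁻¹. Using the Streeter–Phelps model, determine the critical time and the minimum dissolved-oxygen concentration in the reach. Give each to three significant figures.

Mixed DO = (20.8×9.35 + 5.69×3.23)/(20.8+5.69) = 212.9/26.49 = 8.035 mg/L.
Mixed L₀ = (20.8×1.20 + 5.69×119)/(26.49) = 702.1/26.49 = 26.50 mg/L.
Initial deficit D₀ = C_s − DO₀ = 10.8 − 8.035 = 2.765 mg/L.
t_c = (1/0.9230) ln[(1.32/0.397)(1 − 2.765×0.9230/(0.397×26.50))] = 1.083 × ln(2.519) = 1.001 d.
D_c = (0.397/1.32) × 26.50 × e^(−0.397×1.001) = 0.3008 × 26.50 × 0.6721 = 5.358 mg/L.
Minimum DO = 10.8 − 5.358 = 5.442 mg/L.

t_c ≈ 1.00 d; minimum DO ≈ 5.44 mg/L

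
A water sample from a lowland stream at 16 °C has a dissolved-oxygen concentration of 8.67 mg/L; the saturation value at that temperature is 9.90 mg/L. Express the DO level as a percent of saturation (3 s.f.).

87.6 % saturation

% saturation = C/C_s × 100 = 8.67/9.90 × 100 = 87.6 %.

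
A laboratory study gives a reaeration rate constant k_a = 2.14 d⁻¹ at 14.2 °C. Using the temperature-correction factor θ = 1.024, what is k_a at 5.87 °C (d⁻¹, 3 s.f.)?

k_a ≈ 1.76 d⁻¹

k_a(T₂) = k_a(T₁) · θ^(T₂−T₁) = 2.14 × 1.024^(5.87−14.2)
= 2.14 × 1.024^-8.33 = 2.14 × 0.8207 = 1.756 d⁻¹.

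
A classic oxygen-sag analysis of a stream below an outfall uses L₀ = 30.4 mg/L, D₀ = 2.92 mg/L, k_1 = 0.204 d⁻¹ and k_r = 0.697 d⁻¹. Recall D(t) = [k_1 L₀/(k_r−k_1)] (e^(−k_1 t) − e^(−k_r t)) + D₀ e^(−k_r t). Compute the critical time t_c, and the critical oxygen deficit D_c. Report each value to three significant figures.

With k_r/k_1 = 3.417 and 1 − D₀(k_r−k_1)/(k_1 L₀) = 0.7679,
t_c = ln(3.417 × 0.7679) / (0.697 − 0.204) = ln(2.624) / 0.4930 = 0.9645/0.4930 = 1.956 d.
L(t_c) = L₀ e^(−k_1 t_c) = 30.4 × 0.6709 = 20.40 mg/L, and at the critical point k_r D_c = k_1 L, so D_c = (0.204/0.697) × 20.40 = 5.969 mg/L.

t_c ≈ 1.96 d; D_c ≈ 5.97 mg/L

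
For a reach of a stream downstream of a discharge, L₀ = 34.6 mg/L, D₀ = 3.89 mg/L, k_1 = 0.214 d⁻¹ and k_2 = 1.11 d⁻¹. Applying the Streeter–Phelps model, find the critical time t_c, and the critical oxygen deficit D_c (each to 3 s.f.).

t_c = [1/(k_2−k_1)] ln[(k_2/k_1)(1 − D₀(k_2−k_1)/(k_1 L₀))]
= [1/(1.11−0.214)] ln[(1.11/0.214)(1 − 3.89×0.8960/(0.214×34.6))]
= (1/0.8960) ln[5.187 × 0.5293] = 1.116 × ln(2.745) = 1.116 × 1.010 = 1.127 d.
D_c = (k_1/k_2) L₀ e^(−k_1 t_c) = (0.214/1.11) × 34.6 × e^(−0.214×1.127) = 0.1928 × 34.6 × 0.7857 = 5.241 mg/L.

t_c ≈ 1.13 d; D_c ≈ 5.24 mg/L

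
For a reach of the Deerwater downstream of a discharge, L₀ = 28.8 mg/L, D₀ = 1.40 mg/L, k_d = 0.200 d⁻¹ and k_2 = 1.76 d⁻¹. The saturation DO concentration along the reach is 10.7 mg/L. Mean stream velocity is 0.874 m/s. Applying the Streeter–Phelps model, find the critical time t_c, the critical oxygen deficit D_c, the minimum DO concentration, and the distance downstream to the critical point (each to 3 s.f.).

With k_2/k_d = 8.800 and 1 − D₀(k_2−k_d)/(k_d L₀) = 0.6208,
t_c = ln(8.800 × 0.6208) / (1.76 − 0.200) = ln(5.463) / 1.560 = 1.698/1.560 = 1.088 d.
D_c = (k_d/k_2) L₀ e^(−k_d t_c) = (0.200/1.76) × 28.8 × e^(−0.200×1.088) = 0.1136 × 28.8 × 0.8044 = 2.632 mg/L.
Minimum DO = C_s − D_c = 10.7 − 2.632 = 8.068 mg/L.
x_c = v t_c = 0.874 m/s × 1.088 d × 86400 s/d = 82200 m ≈ 82.2 km.

t_c ≈ 1.09 d; D_c ≈ 2.63 mg/L; min DO ≈ 8.07 mg/L; x_c ≈ 82.2 km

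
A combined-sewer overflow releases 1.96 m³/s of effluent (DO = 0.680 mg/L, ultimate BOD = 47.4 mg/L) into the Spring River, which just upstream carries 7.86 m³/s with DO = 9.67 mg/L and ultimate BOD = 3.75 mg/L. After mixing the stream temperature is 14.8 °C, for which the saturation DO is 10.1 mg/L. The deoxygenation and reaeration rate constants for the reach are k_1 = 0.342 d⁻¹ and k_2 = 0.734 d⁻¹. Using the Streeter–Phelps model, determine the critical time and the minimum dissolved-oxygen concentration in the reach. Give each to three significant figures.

Mixed DO = (7.86×9.67 + 1.96×0.680)/(7.86+1.96) = 77.34/9.820 = 7.876 mg/L.
Mixed L₀ = (7.86×3.75 + 1.96×47.4)/(9.820) = 122.4/9.820 = 12.46 mg/L.
Initial deficit D₀ = C_s − DO₀ = 10.1 − 7.876 = 2.224 mg/L.
t_c = (1/0.3920) ln[(0.734/0.342)(1 − 2.224×0.3920/(0.342×12.46))] = 2.551 × ln(1.707) = 1.364 d.
D_c = (0.342/0.734) × 12.46 × e^(−0.342×1.364) = 0.4659 × 12.46 × 0.6271 = 3.642 mg/L.
Minimum DO = 10.1 − 3.642 = 6.458 mg/L.

t_c ≈ 1.36 d; minimum DO ≈ 6.46 mg/L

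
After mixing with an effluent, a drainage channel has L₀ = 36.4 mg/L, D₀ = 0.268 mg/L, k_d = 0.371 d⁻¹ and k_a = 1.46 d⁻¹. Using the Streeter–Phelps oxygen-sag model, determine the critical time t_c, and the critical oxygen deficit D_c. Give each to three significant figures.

t_c ≈ 1.24 d; D_c ≈ 5.84 mg/L

t_c = [1/(k_a−k_d)] ln[(k_a/k_d)(1 − D₀(k_a−k_d)/(k_d L₀))]
= [1/(1.46−0.371)] ln[(1.46/0.371)(1 − 0.268×1.089/(0.371×36.4))]
= (1/1.089) ln[3.935 × 0.9784] = 0.9183 × ln(3.850) = 0.9183 × 1.348 = 1.238 d.
L(t_c) = L₀ e^(−k_d t_c) = 36.4 × 0.6317 = 23.00 mg/L, and at the critical point k_a D_c = k_d L, so D_c = (0.371/1.46) × 23.00 = 5.843 mg/L.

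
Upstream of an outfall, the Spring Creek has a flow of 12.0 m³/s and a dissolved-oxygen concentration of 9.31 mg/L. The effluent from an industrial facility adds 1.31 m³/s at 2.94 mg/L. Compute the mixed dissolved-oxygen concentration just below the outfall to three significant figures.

Flow-weighted mixing: C = (Q_r C_r + Q_w C_w)/(Q_r + Q_w)
= (12.0×9.31 + 1.31×2.94)/(12.0 + 1.31) = 115.6/13.31 = 8.683 mg/L.

8.68 mg/L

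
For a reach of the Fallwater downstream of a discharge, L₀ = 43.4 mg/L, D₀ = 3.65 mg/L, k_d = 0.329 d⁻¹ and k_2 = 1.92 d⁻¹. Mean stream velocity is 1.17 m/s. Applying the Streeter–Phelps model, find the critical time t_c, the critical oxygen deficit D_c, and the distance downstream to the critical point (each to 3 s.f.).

t_c ≈ 0.781 d; D_c ≈ 5.75 mg/L; x_c ≈ 78.9 km

t_c = [1/(k_2−k_d)] ln[(k_2/k_d)(1 − D₀(k_2−k_d)/(k_d L₀))]
= [1/(1.92−0.329)] ln[(1.92/0.329)(1 − 3.65×1.591/(0.329×43.4))]
= (1/1.591) ln[5.836 × 0.5933] = 0.6285 × ln(3.462) = 0.6285 × 1.242 = 0.7806 d.
L(t_c) = L₀ e^(−k_d t_c) = 43.4 × 0.7735 = 33.57 mg/L, and at the critical point k_2 D_c = k_d L, so D_c = (0.329/1.92) × 33.57 = 5.752 mg/L.
x_c = v t_c = 1.17 m/s × 0.7806 d × 86400 s/d = 78910 m ≈ 78.9 km.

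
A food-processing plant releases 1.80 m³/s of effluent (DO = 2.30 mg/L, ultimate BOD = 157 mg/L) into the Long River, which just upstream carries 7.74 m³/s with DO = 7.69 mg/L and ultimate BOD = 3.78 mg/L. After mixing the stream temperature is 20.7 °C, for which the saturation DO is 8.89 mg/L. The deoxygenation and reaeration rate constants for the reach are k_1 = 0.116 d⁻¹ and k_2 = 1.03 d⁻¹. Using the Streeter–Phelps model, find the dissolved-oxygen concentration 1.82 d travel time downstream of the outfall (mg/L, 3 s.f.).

DO ≈ 5.83 mg/L

Mixed DO = (7.74×7.69 + 1.80×2.30)/(7.74+1.80) = 63.66/9.540 = 6.673 mg/L.
Mixed L₀ = (7.74×3.78 + 1.80×157)/(9.540) = 311.9/9.540 = 32.69 mg/L.
Initial deficit D₀ = C_s − DO₀ = 8.89 − 6.673 = 2.217 mg/L.
D(1.82) = [0.116×32.69/(1.03−0.116)](e^(−0.116×1.82) − e^(−1.03×1.82)) + 2.217 e^(−1.03×1.82)
= 4.149 × (0.8097 − 0.1534) + 2.217 × 0.1534 = 3.063 mg/L.
DO = 8.89 − 3.063 = 5.827 mg/L.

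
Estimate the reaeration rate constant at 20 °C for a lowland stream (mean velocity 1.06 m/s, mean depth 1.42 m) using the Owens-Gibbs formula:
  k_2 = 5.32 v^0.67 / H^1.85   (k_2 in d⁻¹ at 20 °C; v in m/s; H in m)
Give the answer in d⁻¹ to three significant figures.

k_2 = 5.32 × 1.06^0.67 / 1.42^1.85 = 5.32 × 1.040 / 1.913 = 2.892 d⁻¹.

k_2 ≈ 2.89 d⁻¹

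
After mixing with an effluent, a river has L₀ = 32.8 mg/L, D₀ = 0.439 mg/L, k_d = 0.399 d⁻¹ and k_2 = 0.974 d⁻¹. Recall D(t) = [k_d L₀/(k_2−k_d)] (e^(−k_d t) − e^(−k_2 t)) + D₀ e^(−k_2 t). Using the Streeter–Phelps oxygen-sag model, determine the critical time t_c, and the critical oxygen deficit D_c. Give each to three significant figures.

At the critical point dD/dt = 0, so k_d L₀ e^(−k_d t) = k_2 D. Substituting D(t) from the Streeter–Phelps equation and solving for t gives
t_c = ln[(k_2/k_d)(1 − D₀(k_2−k_d)/(k_d L₀))] / (k_2−k_d).
Here k_2−k_d = 0.5750 d⁻¹ and 1 − D₀(k_2−k_d)/(k_d L₀) = 1 − 0.439×0.5750/(0.399×32.8) = 0.9807, so
t_c = ln(2.441 × 0.9807) / 0.5750 = 0.8730 / 0.5750 = 1.518 d.
D_c = (k_d/k_2) L₀ e^(−k_d t_c) = (0.399/0.974) × 32.8 × e^(−0.399×1.518) = 0.4097 × 32.8 × 0.5457 = 7.332 mg/L.

t_c ≈ 1.52 d; D_c ≈ 7.33 mg/L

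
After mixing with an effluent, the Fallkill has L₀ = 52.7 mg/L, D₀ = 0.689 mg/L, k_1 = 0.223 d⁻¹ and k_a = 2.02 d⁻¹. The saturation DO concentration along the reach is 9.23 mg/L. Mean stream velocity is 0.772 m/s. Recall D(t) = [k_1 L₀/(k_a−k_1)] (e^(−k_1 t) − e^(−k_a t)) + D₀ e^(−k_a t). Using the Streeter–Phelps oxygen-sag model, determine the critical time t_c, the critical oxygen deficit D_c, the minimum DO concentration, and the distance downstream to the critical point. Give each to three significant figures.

t_c ≈ 1.16 d; D_c ≈ 4.49 mg/L; min DO ≈ 4.74 mg/L; x_c ≈ 77.7 km

t_c = [1/(k_a−k_1)] ln[(k_a/k_1)(1 − D₀(k_a−k_1)/(k_1 L₀))]
= [1/(2.02−0.223)] ln[(2.02/0.223)(1 − 0.689×1.797/(0.223×52.7))]
= (1/1.797) ln[9.058 × 0.8946] = 0.5565 × ln(8.104) = 0.5565 × 2.092 = 1.164 d.
L(t_c) = L₀ e^(−k_1 t_c) = 52.7 × 0.7713 = 40.65 mg/L, and at the critical point k_a D_c = k_1 L, so D_c = (0.223/2.02) × 40.65 = 4.487 mg/L.
Minimum DO = C_s − D_c = 9.23 − 4.487 = 4.743 mg/L.
x_c = v t_c = 0.772 m/s × 1.164 d × 86400 s/d = 77660 m ≈ 77.7 km.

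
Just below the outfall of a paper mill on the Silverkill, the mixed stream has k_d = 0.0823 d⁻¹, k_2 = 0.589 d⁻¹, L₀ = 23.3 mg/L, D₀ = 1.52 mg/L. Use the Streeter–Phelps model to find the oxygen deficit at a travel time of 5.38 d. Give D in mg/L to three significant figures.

D ≈ 2.34 mg/L

k_d L₀/(k_2−k_d) = 0.0823×23.3/(0.589−0.0823) = 1.918/0.5067 = 3.784 mg/L.
e^(−k_d t) = e^(−0.0823×5.380) = 0.6423; e^(−k_2 t) = e^(−0.589×5.380) = 0.04205.
D = 3.784 × (0.6423 − 0.04205) + 1.52 × 0.04205 = 2.271 + 0.06392 = 2.335 mg/L.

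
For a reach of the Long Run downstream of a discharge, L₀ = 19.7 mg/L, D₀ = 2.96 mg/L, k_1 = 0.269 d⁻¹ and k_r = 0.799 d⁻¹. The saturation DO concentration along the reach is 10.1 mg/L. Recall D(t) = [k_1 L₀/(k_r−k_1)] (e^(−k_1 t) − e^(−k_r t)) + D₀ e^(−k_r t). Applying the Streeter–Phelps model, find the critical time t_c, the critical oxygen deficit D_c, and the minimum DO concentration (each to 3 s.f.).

t_c ≈ 1.39 d; D_c ≈ 4.56 mg/L; min DO ≈ 5.54 mg/L

With k_r/k_1 = 2.970 and 1 − D₀(k_r−k_1)/(k_1 L₀) = 0.7040,
t_c = ln(2.970 × 0.7040) / (0.799 − 0.269) = ln(2.091) / 0.5300 = 0.7376/0.5300 = 1.392 d.
L(t_c) = L₀ e^(−k_1 t_c) = 19.7 × 0.6877 = 13.55 mg/L, and at the critical point k_r D_c = k_1 L, so D_c = (0.269/0.799) × 13.55 = 4.561 mg/L.
Minimum DO = C_s − D_c = 10.1 − 4.561 = 5.539 mg/L.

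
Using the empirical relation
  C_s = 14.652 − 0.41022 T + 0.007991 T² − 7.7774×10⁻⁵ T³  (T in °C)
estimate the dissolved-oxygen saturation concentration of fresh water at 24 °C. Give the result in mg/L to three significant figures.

C_s ≈ 8.33 mg/L

C_s = 14.652 − 0.41022×24 + 0.007991×24² − 7.7774×10⁻⁵×24³ = 8.334 mg/L.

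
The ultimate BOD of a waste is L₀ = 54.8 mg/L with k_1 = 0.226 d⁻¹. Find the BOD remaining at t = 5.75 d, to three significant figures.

L ≈ 14.9 mg/L

L_t = L₀ e^(−k_1 t) = 54.8 × e^(−0.226×5.75) = 54.8 × 0.2727 = 14.94 mg/L.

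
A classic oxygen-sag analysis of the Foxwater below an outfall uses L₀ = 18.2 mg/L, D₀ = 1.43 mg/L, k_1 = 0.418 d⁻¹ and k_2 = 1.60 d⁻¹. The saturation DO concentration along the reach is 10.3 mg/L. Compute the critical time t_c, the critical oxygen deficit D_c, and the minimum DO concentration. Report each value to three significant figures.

t_c ≈ 0.923 d; D_c ≈ 3.23 mg/L; min DO ≈ 7.07 mg/L

With k_2/k_1 = 3.828 and 1 − D₀(k_2−k_1)/(k_1 L₀) = 0.7778,
t_c = ln(3.828 × 0.7778) / (1.60 − 0.418) = ln(2.977) / 1.182 = 1.091/1.182 = 0.9230 d.
L(t_c) = L₀ e^(−k_1 t_c) = 18.2 × 0.6799 = 12.37 mg/L, and at the critical point k_2 D_c = k_1 L, so D_c = (0.418/1.60) × 12.37 = 3.233 mg/L.
Minimum DO = C_s − D_c = 10.3 − 3.233 = 7.067 mg/L.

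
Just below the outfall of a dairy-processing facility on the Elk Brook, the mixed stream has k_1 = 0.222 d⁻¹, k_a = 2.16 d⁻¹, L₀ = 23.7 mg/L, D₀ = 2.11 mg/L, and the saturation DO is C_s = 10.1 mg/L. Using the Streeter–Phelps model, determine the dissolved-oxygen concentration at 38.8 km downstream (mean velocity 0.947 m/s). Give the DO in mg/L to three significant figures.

DO ≈ 7.87 mg/L

Travel time t = x/v = 38.8 km / (0.947 m/s) = 38800 m / 0.947 m/s = 40970 s = 0.4742 d.
k_1 L₀/(k_a−k_1) = 0.222×23.7/(2.16−0.222) = 5.261/1.938 = 2.715 mg/L.
e^(−k_1 t) = e^(−0.222×0.4742) = 0.9001; e^(−k_a t) = e^(−2.16×0.4742) = 0.3591.
D = 2.715 × (0.9001 − 0.3591) + 2.11 × 0.3591 = 1.469 + 0.7576 = 2.226 mg/L.
DO = C_s − D = 10.1 − 2.226 = 7.874 mg/L.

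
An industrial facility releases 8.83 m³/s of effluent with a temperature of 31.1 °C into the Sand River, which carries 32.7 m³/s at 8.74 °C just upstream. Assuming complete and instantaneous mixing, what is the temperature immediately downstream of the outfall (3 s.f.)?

Flow-weighted mixing: C = (Q_r C_r + Q_w C_w)/(Q_r + Q_w)
= (32.7×8.74 + 8.83×31.1)/(32.7 + 8.83) = 560.4/41.53 = 13.49 °C.

13.5 °C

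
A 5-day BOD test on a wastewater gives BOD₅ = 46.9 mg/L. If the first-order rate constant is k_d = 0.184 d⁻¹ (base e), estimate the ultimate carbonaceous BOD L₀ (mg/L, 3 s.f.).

L₀ ≈ 78.0 mg/L

BOD₅ = L₀(1 − e^(−5k_d)) ⇒ L₀ = BOD₅ / (1 − e^(−5×0.184))
= 46.9 / (1 − 0.3985) = 46.9 / 0.6015 = 77.97 mg/L.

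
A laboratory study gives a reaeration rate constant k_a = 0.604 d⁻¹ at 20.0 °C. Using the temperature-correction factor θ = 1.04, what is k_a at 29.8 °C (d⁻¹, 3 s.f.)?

k_a(T₂) = k_a(T₁) · θ^(T₂−T₁) = 0.604 × 1.04^(29.8−20.0)
= 0.604 × 1.04^9.80 = 0.604 × 1.469 = 0.8871 d⁻¹.

k_a ≈ 0.887 d⁻¹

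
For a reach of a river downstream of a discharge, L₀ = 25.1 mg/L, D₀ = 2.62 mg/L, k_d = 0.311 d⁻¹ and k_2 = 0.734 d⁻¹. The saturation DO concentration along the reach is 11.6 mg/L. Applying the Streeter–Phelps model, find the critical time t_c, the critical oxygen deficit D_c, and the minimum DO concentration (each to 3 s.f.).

t_c ≈ 1.67 d; D_c ≈ 6.33 mg/L; min DO ≈ 5.27 mg/L

t_c = [1/(k_2−k_d)] ln[(k_2/k_d)(1 − D₀(k_2−k_d)/(k_d L₀))]
= [1/(0.734−0.311)] ln[(0.734/0.311)(1 − 2.62×0.4230/(0.311×25.1))]
= (1/0.4230) ln[2.360 × 0.8580] = 2.364 × ln(2.025) = 2.364 × 0.7056 = 1.668 d.
D_c = (k_d/k_2) L₀ e^(−k_d t_c) = (0.311/0.734) × 25.1 × e^(−0.311×1.668) = 0.4237 × 25.1 × 0.5953 = 6.331 mg/L.
Minimum DO = C_s − D_c = 11.6 − 6.331 = 5.269 mg/L.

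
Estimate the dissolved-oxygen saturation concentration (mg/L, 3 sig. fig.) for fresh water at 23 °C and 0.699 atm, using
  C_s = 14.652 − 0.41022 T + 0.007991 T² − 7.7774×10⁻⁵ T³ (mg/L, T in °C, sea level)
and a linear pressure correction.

At sea level: C_s = 14.652 − 0.41022×23 + 0.007991×23² − 7.7774×10⁻⁵×23³ = 8.498 mg/L.
Pressure correction: C_s' = 8.498 × 0.699 = 5.940 mg/L.

C_s ≈ 5.94 mg/L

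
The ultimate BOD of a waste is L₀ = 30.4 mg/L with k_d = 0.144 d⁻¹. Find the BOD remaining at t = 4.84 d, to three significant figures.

L ≈ 15.1 mg/L

L_t = L₀ e^(−k_d t) = 30.4 × e^(−0.144×4.84) = 30.4 × 0.4981 = 15.14 mg/L.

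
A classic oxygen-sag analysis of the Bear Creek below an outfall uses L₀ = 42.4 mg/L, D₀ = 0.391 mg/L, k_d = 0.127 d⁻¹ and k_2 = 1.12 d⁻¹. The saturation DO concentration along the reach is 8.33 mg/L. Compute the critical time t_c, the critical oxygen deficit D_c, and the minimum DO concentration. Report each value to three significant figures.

t_c = [1/(k_2−k_d)] ln[(k_2/k_d)(1 − D₀(k_2−k_d)/(k_d L₀))]
= [1/(1.12−0.127)] ln[(1.12/0.127)(1 − 0.391×0.9930/(0.127×42.4))]
= (1/0.9930) ln[8.819 × 0.9279] = 1.007 × ln(8.183) = 1.007 × 2.102 = 2.117 d.
L(t_c) = L₀ e^(−k_d t_c) = 42.4 × 0.7643 = 32.40 mg/L, and at the critical point k_2 D_c = k_d L, so D_c = (0.127/1.12) × 32.40 = 3.674 mg/L.
Minimum DO = C_s − D_c = 8.33 − 3.674 = 4.656 mg/L.

t_c ≈ 2.12 d; D_c ≈ 3.67 mg/L; min DO ≈ 4.66 mg/L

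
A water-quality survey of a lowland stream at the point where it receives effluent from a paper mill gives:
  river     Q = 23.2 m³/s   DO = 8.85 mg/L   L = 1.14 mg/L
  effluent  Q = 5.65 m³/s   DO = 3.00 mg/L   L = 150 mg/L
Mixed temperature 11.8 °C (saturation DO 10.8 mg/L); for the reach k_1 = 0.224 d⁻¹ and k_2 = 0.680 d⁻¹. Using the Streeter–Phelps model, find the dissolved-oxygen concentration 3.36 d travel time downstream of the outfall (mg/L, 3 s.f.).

Mixed DO = (23.2×8.85 + 5.65×3.00)/(23.2+5.65) = 222.3/28.85 = 7.704 mg/L.
Mixed L₀ = (23.2×1.14 + 5.65×150)/(28.85) = 873.9/28.85 = 30.29 mg/L.
Initial deficit D₀ = C_s − DO₀ = 10.8 − 7.704 = 3.096 mg/L.
D(3.36) = [0.224×30.29/(0.680−0.224)](e^(−0.224×3.36) − e^(−0.680×3.36)) + 3.096 e^(−0.680×3.36)
= 14.88 × (0.4711 − 0.1018) + 3.096 × 0.1018 = 5.811 mg/L.
DO = 10.8 − 5.811 = 4.989 mg/L.

DO ≈ 4.99 mg/L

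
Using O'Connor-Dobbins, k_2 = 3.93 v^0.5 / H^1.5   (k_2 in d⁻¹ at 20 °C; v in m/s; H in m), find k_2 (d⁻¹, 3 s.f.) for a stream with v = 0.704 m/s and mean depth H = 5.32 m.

k_2 ≈ 0.269 d⁻¹

k_2 = 3.93 × 0.704^0.5 / 5.32^1.5 = 3.93 × 0.8390 / 12.27 = 0.2687 d⁻¹.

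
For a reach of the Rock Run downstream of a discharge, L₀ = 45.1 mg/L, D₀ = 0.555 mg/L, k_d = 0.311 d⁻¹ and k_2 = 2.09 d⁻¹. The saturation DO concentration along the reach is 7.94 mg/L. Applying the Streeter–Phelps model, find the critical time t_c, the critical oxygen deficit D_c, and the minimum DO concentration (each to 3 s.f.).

t_c ≈ 1.03 d; D_c ≈ 4.87 mg/L; min DO ≈ 3.07 mg/L

t_c = [1/(k_2−k_d)] ln[(k_2/k_d)(1 − D₀(k_2−k_d)/(k_d L₀))]
= [1/(2.09−0.311)] ln[(2.09/0.311)(1 − 0.555×1.779/(0.311×45.1))]
= (1/1.779) ln[6.720 × 0.9296] = 0.5621 × ln(6.247) = 0.5621 × 1.832 = 1.030 d.
D_c = (k_d/k_2) L₀ e^(−k_d t_c) = (0.311/2.09) × 45.1 × e^(−0.311×1.030) = 0.1488 × 45.1 × 0.7259 = 4.872 mg/L.
Minimum DO = C_s − D_c = 7.94 − 4.872 = 3.068 mg/L.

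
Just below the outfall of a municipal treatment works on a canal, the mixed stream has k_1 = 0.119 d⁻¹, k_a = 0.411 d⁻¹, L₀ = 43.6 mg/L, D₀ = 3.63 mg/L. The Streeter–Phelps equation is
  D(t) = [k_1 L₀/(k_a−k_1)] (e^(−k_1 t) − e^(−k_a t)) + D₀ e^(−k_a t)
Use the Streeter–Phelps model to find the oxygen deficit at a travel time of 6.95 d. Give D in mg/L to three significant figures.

k_1 L₀/(k_a−k_1) = 0.119×43.6/(0.411−0.119) = 5.188/0.2920 = 17.77 mg/L.
e^(−k_1 t) = e^(−0.119×6.950) = 0.4373; e^(−k_a t) = e^(−0.411×6.950) = 0.05747.
D = 17.77 × (0.4373 − 0.05747) + 3.63 × 0.05747 = 6.750 + 0.2086 = 6.958 mg/L.

D ≈ 6.96 mg/L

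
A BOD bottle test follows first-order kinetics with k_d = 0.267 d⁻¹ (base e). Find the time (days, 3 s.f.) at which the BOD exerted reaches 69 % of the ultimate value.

t ≈ 4.39 d

y/L₀ = 1 − e^(−k_d t) = 0.69 ⇒ e^(−k_d t) = 0.310
t = −ln(0.310) / 0.267 = 1.171 / 0.267 = 4.386 d.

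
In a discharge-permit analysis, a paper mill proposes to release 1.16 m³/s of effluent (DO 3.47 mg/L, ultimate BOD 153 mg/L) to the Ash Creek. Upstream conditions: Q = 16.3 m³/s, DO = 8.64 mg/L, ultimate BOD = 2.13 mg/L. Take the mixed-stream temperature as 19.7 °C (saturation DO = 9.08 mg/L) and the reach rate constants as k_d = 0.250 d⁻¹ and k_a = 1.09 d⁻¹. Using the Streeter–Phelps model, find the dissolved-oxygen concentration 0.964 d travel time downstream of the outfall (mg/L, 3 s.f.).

Mixed DO = (16.3×8.64 + 1.16×3.47)/(16.3+1.16) = 144.9/17.46 = 8.297 mg/L.
Mixed L₀ = (16.3×2.13 + 1.16×153)/(17.46) = 212.2/17.46 = 12.15 mg/L.
Initial deficit D₀ = C_s − DO₀ = 9.08 − 8.297 = 0.7835 mg/L.
D(0.964) = [0.250×12.15/(1.09−0.250)](e^(−0.250×0.964) − e^(−1.09×0.964)) + 0.7835 e^(−1.09×0.964)
= 3.617 × (0.7858 − 0.3497) + 0.7835 × 0.3497 = 1.852 mg/L.
DO = 9.08 − 1.852 = 7.228 mg/L.

DO ≈ 7.23 mg/L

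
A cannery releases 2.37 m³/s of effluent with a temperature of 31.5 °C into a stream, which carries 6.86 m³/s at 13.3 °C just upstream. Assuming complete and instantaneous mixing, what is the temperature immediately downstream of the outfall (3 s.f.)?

Flow-weighted mixing: C = (Q_r C_r + Q_w C_w)/(Q_r + Q_w)
= (6.86×13.3 + 2.37×31.5)/(6.86 + 2.37) = 165.9/9.230 = 17.97 °C.

18.0 °C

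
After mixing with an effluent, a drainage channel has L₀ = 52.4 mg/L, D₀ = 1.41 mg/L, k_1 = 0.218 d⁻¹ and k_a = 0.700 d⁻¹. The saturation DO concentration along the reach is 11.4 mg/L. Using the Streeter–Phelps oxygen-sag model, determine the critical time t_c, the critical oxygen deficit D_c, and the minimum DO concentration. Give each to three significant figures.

t_c = [1/(k_a−k_1)] ln[(k_a/k_1)(1 − D₀(k_a−k_1)/(k_1 L₀))]
= [1/(0.700−0.218)] ln[(0.700/0.218)(1 − 1.41×0.4820/(0.218×52.4))]
= (1/0.4820) ln[3.211 × 0.9405] = 2.075 × ln(3.020) = 2.075 × 1.105 = 2.293 d.
L(t_c) = L₀ e^(−k_1 t_c) = 52.4 × 0.6066 = 31.79 mg/L, and at the critical point k_a D_c = k_1 L, so D_c = (0.218/0.700) × 31.79 = 9.899 mg/L.
Minimum DO = C_s − D_c = 11.4 − 9.899 = 1.501 mg/L.

t_c ≈ 2.29 d; D_c ≈ 9.90 mg/L; min DO ≈ 1.50 mg/L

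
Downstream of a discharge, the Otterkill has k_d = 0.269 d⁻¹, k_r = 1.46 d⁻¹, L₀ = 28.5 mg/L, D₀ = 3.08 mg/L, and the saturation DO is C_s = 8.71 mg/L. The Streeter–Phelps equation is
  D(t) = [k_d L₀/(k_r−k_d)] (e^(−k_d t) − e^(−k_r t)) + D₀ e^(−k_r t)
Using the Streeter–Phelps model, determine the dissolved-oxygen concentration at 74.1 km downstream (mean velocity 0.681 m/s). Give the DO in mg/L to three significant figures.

DO ≈ 4.66 mg/L

Travel time t = x/v = 74.1 km / (0.681 m/s) = 74100 m / 0.681 m/s = 108800 s = 1.259 d.
k_d L₀/(k_r−k_d) = 0.269×28.5/(1.46−0.269) = 7.667/1.191 = 6.437 mg/L.
e^(−k_d t) = e^(−0.269×1.259) = 0.7126; e^(−k_r t) = e^(−1.46×1.259) = 0.1590.
D = 6.437 × (0.7126 − 0.1590) + 3.08 × 0.1590 = 3.564 + 0.4898 = 4.053 mg/L.
DO = C_s − D = 8.71 − 4.053 = 4.657 mg/L.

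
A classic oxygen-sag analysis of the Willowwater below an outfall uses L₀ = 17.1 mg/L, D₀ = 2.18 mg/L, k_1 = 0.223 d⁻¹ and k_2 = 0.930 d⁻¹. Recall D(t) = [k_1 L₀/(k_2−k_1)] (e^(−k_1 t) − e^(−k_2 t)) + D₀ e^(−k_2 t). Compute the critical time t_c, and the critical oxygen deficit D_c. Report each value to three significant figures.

t_c ≈ 1.29 d; D_c ≈ 3.08 mg/L

t_c = [1/(k_2−k_1)] ln[(k_2/k_1)(1 − D₀(k_2−k_1)/(k_1 L₀))]
= [1/(0.930−0.223)] ln[(0.930/0.223)(1 − 2.18×0.7070/(0.223×17.1))]
= (1/0.7070) ln[4.170 × 0.5958] = 1.414 × ln(2.485) = 1.414 × 0.9102 = 1.287 d.
D_c = (k_1/k_2) L₀ e^(−k_1 t_c) = (0.223/0.930) × 17.1 × e^(−0.223×1.287) = 0.2398 × 17.1 × 0.7504 = 3.077 mg/L.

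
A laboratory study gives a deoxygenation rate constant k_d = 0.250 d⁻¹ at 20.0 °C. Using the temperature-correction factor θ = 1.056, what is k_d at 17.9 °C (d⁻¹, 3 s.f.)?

k_d ≈ 0.223 d⁻¹

k_d(T₂) = k_d(T₁) · θ^(T₂−T₁) = 0.250 × 1.056^(17.9−20.0)
= 0.250 × 1.056^-2.10 = 0.250 × 0.8919 = 0.2230 d⁻¹.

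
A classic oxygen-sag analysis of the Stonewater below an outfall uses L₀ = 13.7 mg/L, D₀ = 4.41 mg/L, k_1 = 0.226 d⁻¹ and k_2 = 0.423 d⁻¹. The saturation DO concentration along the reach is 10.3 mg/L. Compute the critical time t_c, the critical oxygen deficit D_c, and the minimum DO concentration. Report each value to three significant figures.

At the critical point dD/dt = 0, so k_1 L₀ e^(−k_1 t) = k_2 D. Substituting D(t) from the Streeter–Phelps equation and solving for t gives
t_c = ln[(k_2/k_1)(1 − D₀(k_2−k_1)/(k_1 L₀))] / (k_2−k_1).
Here k_2−k_1 = 0.1970 d⁻¹ and 1 − D₀(k_2−k_1)/(k_1 L₀) = 1 − 4.41×0.1970/(0.226×13.7) = 0.7194, so
t_c = ln(1.872 × 0.7194) / 0.1970 = 0.2975 / 0.1970 = 1.510 d.
D_c = (k_1/k_2) L₀ e^(−k_1 t_c) = (0.226/0.423) × 13.7 × e^(−0.226×1.510) = 0.5343 × 13.7 × 0.7108 = 5.203 mg/L.
Minimum DO = C_s − D_c = 10.3 − 5.203 = 5.097 mg/L.

t_c ≈ 1.51 d; D_c ≈ 5.20 mg/L; min DO ≈ 5.10 mg/L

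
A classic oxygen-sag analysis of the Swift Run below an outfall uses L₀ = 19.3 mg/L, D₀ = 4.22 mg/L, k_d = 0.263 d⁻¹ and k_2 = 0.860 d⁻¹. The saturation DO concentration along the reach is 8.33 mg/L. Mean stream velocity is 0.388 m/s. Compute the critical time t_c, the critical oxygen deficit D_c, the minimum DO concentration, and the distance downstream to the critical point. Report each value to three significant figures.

t_c ≈ 0.836 d; D_c ≈ 4.74 mg/L; min DO ≈ 3.59 mg/L; x_c ≈ 28.0 km

At the critical point dD/dt = 0, so k_d L₀ e^(−k_d t) = k_2 D. Substituting D(t) from the Streeter–Phelps equation and solving for t gives
t_c = ln[(k_2/k_d)(1 − D₀(k_2−k_d)/(k_d L₀))] / (k_2−k_d).
Here k_2−k_d = 0.5970 d⁻¹ and 1 − D₀(k_2−k_d)/(k_d L₀) = 1 − 4.22×0.5970/(0.263×19.3) = 0.5037, so
t_c = ln(3.270 × 0.5037) / 0.5970 = 0.4989 / 0.5970 = 0.8357 d.
L(t_c) = L₀ e^(−k_d t_c) = 19.3 × 0.8027 = 15.49 mg/L, and at the critical point k_2 D_c = k_d L, so D_c = (0.263/0.860) × 15.49 = 4.738 mg/L.
Minimum DO = C_s − D_c = 8.33 − 4.738 = 3.592 mg/L.
x_c = v t_c = 0.388 m/s × 0.8357 d × 86400 s/d = 28020 m ≈ 28.0 km.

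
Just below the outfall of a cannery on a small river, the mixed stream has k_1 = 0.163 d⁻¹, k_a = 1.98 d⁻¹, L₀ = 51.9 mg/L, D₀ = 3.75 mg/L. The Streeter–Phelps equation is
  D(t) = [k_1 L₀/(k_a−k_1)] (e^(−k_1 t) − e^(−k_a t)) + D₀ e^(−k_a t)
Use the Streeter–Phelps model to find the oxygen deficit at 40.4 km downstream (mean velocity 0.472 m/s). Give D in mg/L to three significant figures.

Travel time t = x/v = 40.4 km / (0.472 m/s) = 40400 m / 0.472 m/s = 85590 s = 0.9907 d.
k_1 L₀/(k_a−k_1) = 0.163×51.9/(1.98−0.163) = 8.460/1.817 = 4.656 mg/L.
e^(−k_1 t) = e^(−0.163×0.9907) = 0.8509; e^(−k_a t) = e^(−1.98×0.9907) = 0.1406.
D = 4.656 × (0.8509 − 0.1406) + 3.75 × 0.1406 = 3.307 + 0.5274 = 3.834 mg/L.

D ≈ 3.83 mg/L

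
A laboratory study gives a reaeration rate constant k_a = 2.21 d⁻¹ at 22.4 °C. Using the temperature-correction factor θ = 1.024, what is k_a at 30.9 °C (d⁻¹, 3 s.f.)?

k_a ≈ 2.70 d⁻¹

k_a(T₂) = k_a(T₁) · θ^(T₂−T₁) = 2.21 × 1.024^(30.9−22.4)
= 2.21 × 1.024^8.50 = 2.21 × 1.223 = 2.704 d⁻¹.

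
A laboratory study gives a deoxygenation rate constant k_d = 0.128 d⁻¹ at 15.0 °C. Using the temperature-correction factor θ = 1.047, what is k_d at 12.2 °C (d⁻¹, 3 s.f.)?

k_d ≈ 0.113 d⁻¹

k_d(T₂) = k_d(T₁) · θ^(T₂−T₁) = 0.128 × 1.047^(12.2−15.0)
= 0.128 × 1.047^-2.80 = 0.128 × 0.8793 = 0.1126 d⁻¹.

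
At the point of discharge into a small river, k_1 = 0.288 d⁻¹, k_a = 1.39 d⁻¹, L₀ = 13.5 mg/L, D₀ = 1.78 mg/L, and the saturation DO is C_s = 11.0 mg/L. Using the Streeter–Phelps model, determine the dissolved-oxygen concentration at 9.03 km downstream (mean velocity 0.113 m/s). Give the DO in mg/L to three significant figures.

DO ≈ 8.78 mg/L

Travel time t = x/v = 9.03 km / (0.113 m/s) = 9030 m / 0.113 m/s = 79910 s = 0.9249 d.
k_1 L₀/(k_a−k_1) = 0.288×13.5/(1.39−0.288) = 3.888/1.102 = 3.528 mg/L.
e^(−k_1 t) = e^(−0.288×0.9249) = 0.7662; e^(−k_a t) = e^(−1.39×0.9249) = 0.2765.
D = 3.528 × (0.7662 − 0.2765) + 1.78 × 0.2765 = 1.728 + 0.4921 = 2.220 mg/L.
DO = C_s − D = 11.0 − 2.220 = 8.780 mg/L.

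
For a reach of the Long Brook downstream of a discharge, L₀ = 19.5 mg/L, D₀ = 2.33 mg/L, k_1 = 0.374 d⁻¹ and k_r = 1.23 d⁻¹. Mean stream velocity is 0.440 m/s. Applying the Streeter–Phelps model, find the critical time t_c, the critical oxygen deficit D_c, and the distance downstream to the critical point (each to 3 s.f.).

t_c ≈ 1.02 d; D_c ≈ 4.05 mg/L; x_c ≈ 38.7 km

With k_r/k_1 = 3.289 and 1 − D₀(k_r−k_1)/(k_1 L₀) = 0.7265,
t_c = ln(3.289 × 0.7265) / (1.23 − 0.374) = ln(2.389) / 0.8560 = 0.8710/0.8560 = 1.018 d.
D_c = (k_1/k_r) L₀ e^(−k_1 t_c) = (0.374/1.23) × 19.5 × e^(−0.374×1.018) = 0.3041 × 19.5 × 0.6835 = 4.053 mg/L.
x_c = v t_c = 0.440 m/s × 1.018 d × 86400 s/d = 38680 m ≈ 38.7 km.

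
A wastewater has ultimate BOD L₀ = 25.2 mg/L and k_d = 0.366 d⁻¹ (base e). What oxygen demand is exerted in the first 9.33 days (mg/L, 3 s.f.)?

y_t = L₀(1 − e^(−k_d t)) = 25.2 × (1 − e^(−0.366×9.33))
= 25.2 × (1 − 0.03288) = 25.2 × 0.9671 = 24.37 mg/L.

y ≈ 24.4 mg/L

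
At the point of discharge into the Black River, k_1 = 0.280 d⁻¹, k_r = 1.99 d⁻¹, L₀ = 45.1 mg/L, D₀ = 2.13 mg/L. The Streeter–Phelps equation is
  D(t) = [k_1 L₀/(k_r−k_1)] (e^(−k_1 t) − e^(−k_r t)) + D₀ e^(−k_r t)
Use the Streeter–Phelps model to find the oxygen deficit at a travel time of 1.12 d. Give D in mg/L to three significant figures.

D ≈ 4.83 mg/L

k_1 L₀/(k_r−k_1) = 0.280×45.1/(1.99−0.280) = 12.63/1.710 = 7.385 mg/L.
e^(−k_1 t) = e^(−0.280×1.120) = 0.7308; e^(−k_r t) = e^(−1.99×1.120) = 0.1077.
D = 7.385 × (0.7308 − 0.1077) + 2.13 × 0.1077 = 4.602 + 0.2293 = 4.831 mg/L.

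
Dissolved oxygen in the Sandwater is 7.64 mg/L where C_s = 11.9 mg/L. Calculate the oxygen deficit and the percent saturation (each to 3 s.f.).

D = C_s − C = 11.9 − 7.64 = 4.26 mg/L.
% saturation = 7.64/11.9 × 100 = 64.2 %.

D ≈ 4.26 mg/L; 64.2 % saturation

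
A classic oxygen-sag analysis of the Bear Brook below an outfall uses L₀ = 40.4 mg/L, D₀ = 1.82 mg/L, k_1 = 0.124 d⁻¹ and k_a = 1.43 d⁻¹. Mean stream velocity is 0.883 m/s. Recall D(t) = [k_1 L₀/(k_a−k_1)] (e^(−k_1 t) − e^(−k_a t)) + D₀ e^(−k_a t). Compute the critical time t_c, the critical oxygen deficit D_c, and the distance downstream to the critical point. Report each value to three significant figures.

t_c ≈ 1.38 d; D_c ≈ 2.95 mg/L; x_c ≈ 105 km

With k_a/k_1 = 11.53 and 1 − D₀(k_a−k_1)/(k_1 L₀) = 0.5255,
t_c = ln(11.53 × 0.5255) / (1.43 − 0.124) = ln(6.061) / 1.306 = 1.802/1.306 = 1.380 d.
L(t_c) = L₀ e^(−k_1 t_c) = 40.4 × 0.8428 = 34.05 mg/L, and at the critical point k_a D_c = k_1 L, so D_c = (0.124/1.43) × 34.05 = 2.952 mg/L.
x_c = v t_c = 0.883 m/s × 1.380 d × 86400 s/d = 105300 m ≈ 105 km.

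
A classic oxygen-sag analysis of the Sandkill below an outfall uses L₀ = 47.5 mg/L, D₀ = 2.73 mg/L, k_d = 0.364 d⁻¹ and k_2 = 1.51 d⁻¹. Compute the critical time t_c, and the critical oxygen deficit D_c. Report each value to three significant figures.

t_c ≈ 1.07 d; D_c ≈ 7.76 mg/L

At the critical point dD/dt = 0, so k_d L₀ e^(−k_d t) = k_2 D. Substituting D(t) from the Streeter–Phelps equation and solving for t gives
t_c = ln[(k_2/k_d)(1 − D₀(k_2−k_d)/(k_d L₀))] / (k_2−k_d).
Here k_2−k_d = 1.146 d⁻¹ and 1 − D₀(k_2−k_d)/(k_d L₀) = 1 − 2.73×1.146/(0.364×47.5) = 0.8191, so
t_c = ln(4.148 × 0.8191) / 1.146 = 1.223 / 1.146 = 1.067 d.
L(t_c) = L₀ e^(−k_d t_c) = 47.5 × 0.6781 = 32.21 mg/L, and at the critical point k_2 D_c = k_d L, so D_c = (0.364/1.51) × 32.21 = 7.764 mg/L.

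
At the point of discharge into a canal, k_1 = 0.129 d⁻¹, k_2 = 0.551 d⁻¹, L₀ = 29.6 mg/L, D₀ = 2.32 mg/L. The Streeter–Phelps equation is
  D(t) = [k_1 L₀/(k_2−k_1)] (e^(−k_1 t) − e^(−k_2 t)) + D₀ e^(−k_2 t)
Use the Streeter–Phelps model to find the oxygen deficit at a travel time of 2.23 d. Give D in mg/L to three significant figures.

k_1 L₀/(k_2−k_1) = 0.129×29.6/(0.551−0.129) = 3.818/0.4220 = 9.048 mg/L.
e^(−k_1 t) = e^(−0.129×2.230) = 0.7500; e^(−k_2 t) = e^(−0.551×2.230) = 0.2927.
D = 9.048 × (0.7500 − 0.2927) + 2.32 × 0.2927 = 4.138 + 0.6790 = 4.817 mg/L.

D ≈ 4.82 mg/L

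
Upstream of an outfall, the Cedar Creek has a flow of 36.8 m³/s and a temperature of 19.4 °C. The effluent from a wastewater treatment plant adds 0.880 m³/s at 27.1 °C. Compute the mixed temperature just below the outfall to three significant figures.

Flow-weighted mixing: C = (Q_r C_r + Q_w C_w)/(Q_r + Q_w)
= (36.8×19.4 + 0.880×27.1)/(36.8 + 0.880) = 737.8/37.68 = 19.58 °C.

19.6 °C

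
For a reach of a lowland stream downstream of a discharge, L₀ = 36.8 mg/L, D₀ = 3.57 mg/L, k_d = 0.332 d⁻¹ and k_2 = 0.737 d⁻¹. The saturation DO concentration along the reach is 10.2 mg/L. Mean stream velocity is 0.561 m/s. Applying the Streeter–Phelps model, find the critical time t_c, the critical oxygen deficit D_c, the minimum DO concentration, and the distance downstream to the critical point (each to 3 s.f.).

With k_2/k_d = 2.220 and 1 − D₀(k_2−k_d)/(k_d L₀) = 0.8817,
t_c = ln(2.220 × 0.8817) / (0.737 − 0.332) = ln(1.957) / 0.4050 = 0.6715/0.4050 = 1.658 d.
L(t_c) = L₀ e^(−k_d t_c) = 36.8 × 0.5767 = 21.22 mg/L, and at the critical point k_2 D_c = k_d L, so D_c = (0.332/0.737) × 21.22 = 9.560 mg/L.
Minimum DO = C_s − D_c = 10.2 − 9.560 = 0.6401 mg/L.
x_c = v t_c = 0.561 m/s × 1.658 d × 86400 s/d = 80370 m ≈ 80.4 km.

t_c ≈ 1.66 d; D_c ≈ 9.56 mg/L; min DO ≈ 0.640 mg/L; x_c ≈ 80.4 km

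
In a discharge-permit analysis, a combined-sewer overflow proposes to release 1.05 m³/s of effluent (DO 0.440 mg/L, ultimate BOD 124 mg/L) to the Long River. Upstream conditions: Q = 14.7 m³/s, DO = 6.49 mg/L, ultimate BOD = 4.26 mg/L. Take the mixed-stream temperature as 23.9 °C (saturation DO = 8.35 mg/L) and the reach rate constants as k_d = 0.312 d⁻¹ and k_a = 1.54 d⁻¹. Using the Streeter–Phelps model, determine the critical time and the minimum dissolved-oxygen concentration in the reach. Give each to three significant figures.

Mixed DO = (14.7×6.49 + 1.05×0.440)/(14.7+1.05) = 95.86/15.75 = 6.087 mg/L.
Mixed L₀ = (14.7×4.26 + 1.05×124)/(15.75) = 192.8/15.75 = 12.24 mg/L.
Initial deficit D₀ = C_s − DO₀ = 8.35 − 6.087 = 2.263 mg/L.
t_c = (1/1.228) ln[(1.54/0.312)(1 − 2.263×1.228/(0.312×12.24))] = 0.8143 × ln(1.344) = 0.2410 d.
D_c = (0.312/1.54) × 12.24 × e^(−0.312×0.2410) = 0.2026 × 12.24 × 0.9276 = 2.301 mg/L.
Minimum DO = 8.35 − 2.301 = 6.049 mg/L.

t_c ≈ 0.241 d; minimum DO ≈ 6.05 mg/L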